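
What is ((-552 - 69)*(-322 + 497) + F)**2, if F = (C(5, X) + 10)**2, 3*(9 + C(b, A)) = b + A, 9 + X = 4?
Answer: 11810038276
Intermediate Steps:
X = -5 (X = -9 + 4 = -5)
C(b, A) = -9 + A/3 + b/3 (C(b, A) = -9 + (b + A)/3 = -9 + (A + b)/3 = -9 + (A/3 + b/3) = -9 + A/3 + b/3)
F = 1 (F = ((-9 + (1/3)*(-5) + (1/3)*5) + 10)**2 = ((-9 - 5/3 + 5/3) + 10)**2 = (-9 + 10)**2 = 1**2 = 1)
((-552 - 69)*(-322 + 497) + F)**2 = ((-552 - 69)*(-322 + 497) + 1)**2 = (-621*175 + 1)**2 = (-108675 + 1)**2 = (-108674)**2 = 11810038276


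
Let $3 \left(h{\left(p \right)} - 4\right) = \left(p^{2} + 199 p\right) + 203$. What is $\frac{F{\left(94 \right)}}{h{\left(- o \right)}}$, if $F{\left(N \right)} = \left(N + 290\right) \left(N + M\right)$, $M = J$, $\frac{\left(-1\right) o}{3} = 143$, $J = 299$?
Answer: $\frac{452736}{269627} \approx 1.6791$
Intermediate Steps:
$o = -429$ ($o = \left(-3\right) 143 = -429$)
$M = 299$
$F{\left(N \right)} = \left(290 + N\right) \left(299 + N\right)$ ($F{\left(N \right)} = \left(N + 290\right) \left(N + 299\right) = \left(290 + N\right) \left(299 + N\right)$)
$h{\left(p \right)} = \frac{215}{3} + \frac{p^{2}}{3} + \frac{199 p}{3}$ ($h{\left(p \right)} = 4 + \frac{\left(p^{2} + 199 p\right) + 203}{3} = 4 + \frac{203 + p^{2} + 199 p}{3} = 4 + \left(\frac{203}{3} + \frac{p^{2}}{3} + \frac{199 p}{3}\right) = \frac{215}{3} + \frac{p^{2}}{3} + \frac{199 p}{3}$)
$\frac{F{\left(94 \right)}}{h{\left(- o \right)}} = \frac{86710 + 94^{2} + 589 \cdot 94}{\frac{215}{3} + \frac{\left(\left(-1\right) \left(-429\right)\right)^{2}}{3} + \frac{199 \left(\left(-1\right) \left(-429\right)\right)}{3}} = \frac{86710 + 8836 + 55366}{\frac{215}{3} + \frac{429^{2}}{3} + \frac{199}{3} \cdot 429} = \frac{150912}{\frac{215}{3} + \frac{1}{3} \cdot 184041 + 28457} = \frac{150912}{\frac{215}{3} + 61347 + 28457} = \frac{150912}{\frac{269627}{3}} = 150912 \cdot \frac{3}{269627} = \frac{452736}{269627}$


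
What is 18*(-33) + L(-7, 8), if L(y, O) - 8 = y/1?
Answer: -593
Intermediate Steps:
L(y, O) = 8 + y (L(y, O) = 8 + y/1 = 8 + y*1 = 8 + y)
18*(-33) + L(-7, 8) = 18*(-33) + (8 - 7) = -594 + 1 = -593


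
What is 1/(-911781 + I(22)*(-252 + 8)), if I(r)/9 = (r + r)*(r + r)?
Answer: -1/5163237 ≈ -1.9368e-7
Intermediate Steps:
I(r) = 36*r² (I(r) = 9*((r + r)*(r + r)) = 9*((2*r)*(2*r)) = 9*(4*r²) = 36*r²)
1/(-911781 + I(22)*(-252 + 8)) = 1/(-911781 + (36*22²)*(-252 + 8)) = 1/(-911781 + (36*484)*(-244)) = 1/(-911781 + 17424*(-244)) = 1/(-911781 - 4251456) = 1/(-5163237) = -1/5163237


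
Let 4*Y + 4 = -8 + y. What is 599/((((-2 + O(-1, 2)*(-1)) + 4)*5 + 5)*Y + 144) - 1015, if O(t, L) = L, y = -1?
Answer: -516269/511 ≈ -1010.3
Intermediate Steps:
Y = -13/4 (Y = -1 + (-8 - 1)/4 = -1 + (1/4)*(-9) = -1 - 9/4 = -13/4 ≈ -3.2500)
599/((((-2 + O(-1, 2)*(-1)) + 4)*5 + 5)*Y + 144) - 1015 = 599/((((-2 + 2*(-1)) + 4)*5 + 5)*(-13/4) + 144) - 1015 = 599/((((-2 - 2) + 4)*5 + 5)*(-13/4) + 144) - 1015 = 599/(((-4 + 4)*5 + 5)*(-13/4) + 144) - 1015 = 599/((0*5 + 5)*(-13/4) + 144) - 1015 = 599/((0 + 5)*(-13/4) + 144) - 1015 = 599/(5*(-13/4) + 144) - 1015 = 599/(-65/4 + 144) - 1015 = 599/(511/4) - 1015 = (4/511)*599 - 1015 = 2396/511 - 1015 = -516269/511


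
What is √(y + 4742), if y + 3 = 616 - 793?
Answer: √4562 ≈ 67.543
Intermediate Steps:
y = -180 (y = -3 + (616 - 793) = -3 - 177 = -180)
√(y + 4742) = √(-180 + 4742) = √4562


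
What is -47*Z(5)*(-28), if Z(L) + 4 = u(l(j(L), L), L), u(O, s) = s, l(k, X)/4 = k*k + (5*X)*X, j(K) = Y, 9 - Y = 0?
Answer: 1316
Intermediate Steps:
Y = 9 (Y = 9 - 1*0 = 9 + 0 = 9)
j(K) = 9
l(k, X) = 4*k² + 20*X² (l(k, X) = 4*(k*k + (5*X)*X) = 4*(k² + 5*X²) = 4*k² + 20*X²)
Z(L) = -4 + L
-47*Z(5)*(-28) = -47*(-4 + 5)*(-28) = -47*1*(-28) = -47*(-28) = 1316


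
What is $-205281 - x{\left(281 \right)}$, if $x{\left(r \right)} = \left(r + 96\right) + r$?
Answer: $-205939$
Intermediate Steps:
$x{\left(r \right)} = 96 + 2 r$ ($x{\left(r \right)} = \left(96 + r\right) + r = 96 + 2 r$)
$-205281 - x{\left(281 \right)} = -205281 - \left(96 + 2 \cdot 281\right) = -205281 - \left(96 + 562\right) = -205281 - 658 = -205939$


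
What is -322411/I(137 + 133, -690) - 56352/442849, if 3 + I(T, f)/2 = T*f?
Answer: 121782295627/165008194494 ≈ 0.73804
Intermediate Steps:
I(T, f) = -6 + 2*T*f (I(T, f) = -6 + 2*(T*f) = -6 + 2*T*f)
-322411/I(137 + 133, -690) - 56352/442849 = -322411/(-6 + 2*(137 + 133)*(-690)) - 56352/442849 = -322411/(-6 + 2*270*(-690)) - 56352*1/442849 = -322411/(-6 - 372600) - 56352/442849 = -322411/(-372606) - 56352/442849 = -322411*(-1/372606) - 56352/442849 = 322411/372606 - 56352/442849 = 121782295627/165008194494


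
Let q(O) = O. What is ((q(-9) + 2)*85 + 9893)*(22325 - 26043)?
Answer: -34569964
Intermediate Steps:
((q(-9) + 2)*85 + 9893)*(22325 - 26043) = ((-9 + 2)*85 + 9893)*(22325 - 26043) = (-7*85 + 9893)*(-3718) = (-595 + 9893)*(-3718) = 9298*(-3718) = -34569964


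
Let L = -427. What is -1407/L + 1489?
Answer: 91030/61 ≈ 1492.3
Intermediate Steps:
-1407/L + 1489 = -1407/(-427) + 1489 = -1/427*(-1407) + 1489 = 201/61 + 1489 = 91030/61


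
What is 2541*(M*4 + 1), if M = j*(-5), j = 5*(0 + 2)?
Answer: -505659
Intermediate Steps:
j = 10 (j = 5*2 = 10)
M = -50 (M = 10*(-5) = -50)
2541*(M*4 + 1) = 2541*(-50*4 + 1) = 2541*(-200 + 1) = 2541*(-199) = -505659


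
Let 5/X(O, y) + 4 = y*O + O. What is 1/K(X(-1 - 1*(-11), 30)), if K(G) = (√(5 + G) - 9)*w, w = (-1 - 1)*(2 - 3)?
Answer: -1377/23251 - 3*√52190/46502 ≈ -0.073961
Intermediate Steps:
w = 2 (w = -2*(-1) = 2)
X(O, y) = 5/(-4 + O + O*y) (X(O, y) = 5/(-4 + (y*O + O)) = 5/(-4 + (O*y + O)) = 5/(-4 + (O + O*y)) = 5/(-4 + O + O*y))
K(G) = -18 + 2*√(5 + G) (K(G) = (√(5 + G) - 9)*2 = (-9 + √(5 + G))*2 = -18 + 2*√(5 + G))
1/K(X(-1 - 1*(-11), 30)) = 1/(-18 + 2*√(5 + 5/(-4 + (-1 - 1*(-11)) + (-1 - 1*(-11))*30))) = 1/(-18 + 2*√(5 + 5/(-4 + (-1 + 11) + (-1 + 11)*30))) = 1/(-18 + 2*√(5 + 5/(-4 + 10 + 10*30))) = 1/(-18 + 2*√(5 + 5/(-4 + 10 + 300))) = 1/(-18 + 2*√(5 + 5/306)) = 1/(-18 + 2*√(1535/306)) = 1/(-18 + 2*(√52190/102)) = 1/(-18 + √52190/51)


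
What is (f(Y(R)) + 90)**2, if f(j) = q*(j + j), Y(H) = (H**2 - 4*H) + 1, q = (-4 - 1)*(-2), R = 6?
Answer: 122500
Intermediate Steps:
q = 10 (q = -5*(-2) = 10)
Y(H) = 1 + H**2 - 4*H
f(j) = 20*j (f(j) = 10*(j + j) = 10*(2*j) = 20*j)
(f(Y(R)) + 90)**2 = (20*(1 + 6**2 - 4*6) + 90)**2 = (20*(1 + 36 - 24) + 90)**2 = (20*13 + 90)**2 = (260 + 90)**2 = 350**2 = 122500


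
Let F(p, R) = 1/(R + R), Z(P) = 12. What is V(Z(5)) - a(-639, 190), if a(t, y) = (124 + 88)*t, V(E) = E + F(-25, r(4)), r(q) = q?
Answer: 1083841/8 ≈ 1.3548e+5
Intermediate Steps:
F(p, R) = 1/(2*R)
V(E) = ⅛ + E (V(E) = E + (½)/4 = E + (½)*(¼) = E + ⅛ = ⅛ + E)
a(t, y) = 212*t
V(Z(5)) - a(-639, 190) = (⅛ + 12) - 212*(-639) = 97/8 - 1*(-135468) = 97/8 + 135468 = 1083841/8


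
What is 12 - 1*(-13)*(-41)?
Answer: -521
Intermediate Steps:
12 - 1*(-13)*(-41) = 12 + 13*(-41) = 12 - 533 = -521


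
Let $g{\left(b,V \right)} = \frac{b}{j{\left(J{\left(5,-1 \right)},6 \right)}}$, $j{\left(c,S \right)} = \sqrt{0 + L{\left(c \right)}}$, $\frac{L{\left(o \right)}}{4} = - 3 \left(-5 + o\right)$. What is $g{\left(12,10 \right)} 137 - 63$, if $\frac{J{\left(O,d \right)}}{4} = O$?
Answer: $-63 - \frac{274 i \sqrt{5}}{5} \approx -63.0 - 122.54 i$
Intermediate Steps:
$L{\left(o \right)} = 60 - 12 o$ ($L{\left(o \right)} = 4 \left(- 3 \left(-5 + o\right)\right) = 4 \left(15 - 3 o\right) = 60 - 12 o$)
$J{\left(O,d \right)} = 4 O$
$j{\left(c,S \right)} = \sqrt{60 - 12 c}$ ($j{\left(c,S \right)} = \sqrt{0 - \left(-60 + 12 c\right)} = \sqrt{60 - 12 c}$)
$g{\left(b,V \right)} = - \frac{i b \sqrt{5}}{30}$ ($g{\left(b,V \right)} = \frac{b}{2 \sqrt{15 - 3 \cdot 4 \cdot 5}} = \frac{b}{2 \sqrt{15 - 60}} = \frac{b}{2 \sqrt{-45}} = \frac{b}{2 \cdot 3 i \sqrt{5}} = \frac{b}{6 i \sqrt{5}} = b \left(- \frac{i \sqrt{5}}{30}\right) = - \frac{i b \sqrt{5}}{30}$)
$g{\left(12,10 \right)} 137 - 63 = \left(- \frac{1}{30}\right) i 12 \sqrt{5} \cdot 137 - 63 = - \frac{2 i \sqrt{5}}{5} \cdot 137 - 63 = - \frac{274 i \sqrt{5}}{5} - 63 = -63 - \frac{274 i \sqrt{5}}{5}$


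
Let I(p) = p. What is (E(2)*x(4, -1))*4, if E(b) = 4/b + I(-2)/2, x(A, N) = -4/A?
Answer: -4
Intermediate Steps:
E(b) = -1 + 4/b (E(b) = 4/b - 2/2 = 4/b - 2*½ = 4/b - 1 = -1 + 4/b)
(E(2)*x(4, -1))*4 = (((4 - 1*2)/2)*(-4/4))*4 = (((4 - 2)/2)*(-4*¼))*4 = (((½)*2)*(-1))*4 = (1*(-1))*4 = -1*4 = -4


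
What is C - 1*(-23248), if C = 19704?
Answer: 42952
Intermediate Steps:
C - 1*(-23248) = 19704 - 1*(-23248) = 19704 + 23248 = 42952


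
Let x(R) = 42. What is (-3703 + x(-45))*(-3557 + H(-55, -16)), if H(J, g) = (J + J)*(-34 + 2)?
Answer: 135457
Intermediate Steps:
H(J, g) = -64*J (H(J, g) = (2*J)*(-32) = -64*J)
(-3703 + x(-45))*(-3557 + H(-55, -16)) = (-3703 + 42)*(-3557 - 64*(-55)) = -3661*(-3557 + 3520) = -3661*(-37) = 135457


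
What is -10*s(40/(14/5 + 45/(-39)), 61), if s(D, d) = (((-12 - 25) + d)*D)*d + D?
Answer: -38090000/107 ≈ -3.5598e+5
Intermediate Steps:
s(D, d) = D + D*d*(-37 + d) (s(D, d) = ((-37 + d)*D)*d + D = (D*(-37 + d))*d + D = D*d*(-37 + d) + D = D + D*d*(-37 + d))
-10*s(40/(14/5 + 45/(-39)), 61) = -10*40/(14/5 + 45/(-39))*(1 + 61**2 - 37*61) = -10*40/(14*(1/5) + 45*(-1/39))*(1 + 3721 - 2257) = -10*40/(14/5 - 15/13)*1465 = -10*40/(107/65)*1465 = -10*40*(65/107)*1465 = -26000*1465/107 = -10*3809000/107 = -38090000/107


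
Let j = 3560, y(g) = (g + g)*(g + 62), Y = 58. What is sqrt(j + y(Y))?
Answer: 2*sqrt(4370) ≈ 132.21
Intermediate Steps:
y(g) = 2*g*(62 + g) (y(g) = (2*g)*(62 + g) = 2*g*(62 + g))
sqrt(j + y(Y)) = sqrt(3560 + 2*58*(62 + 58)) = sqrt(3560 + 2*58*120) = sqrt(3560 + 13920) = sqrt(17480) = 2*sqrt(4370)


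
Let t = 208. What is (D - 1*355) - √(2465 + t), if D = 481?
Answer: 126 - 9*√33 ≈ 74.299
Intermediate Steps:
(D - 1*355) - √(2465 + t) = (481 - 1*355) - √(2465 + 208) = (481 - 355) - √2673 = 126 - 9*√33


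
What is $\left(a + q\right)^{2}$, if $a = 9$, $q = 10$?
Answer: $361$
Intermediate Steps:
$\left(a + q\right)^{2} = \left(9 + 10\right)^{2} = 19^{2} = 361$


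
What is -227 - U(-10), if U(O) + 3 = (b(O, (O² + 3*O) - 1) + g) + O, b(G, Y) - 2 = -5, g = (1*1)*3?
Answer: -214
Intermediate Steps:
g = 3 (g = 1*3 = 3)
b(G, Y) = -3 (b(G, Y) = 2 - 5 = -3)
U(O) = -3 + O (U(O) = -3 + ((-3 + 3) + O) = -3 + (0 + O) = -3 + O)
-227 - U(-10) = -227 - (-3 - 10) = -227 - 1*(-13) = -227 + 13 = -214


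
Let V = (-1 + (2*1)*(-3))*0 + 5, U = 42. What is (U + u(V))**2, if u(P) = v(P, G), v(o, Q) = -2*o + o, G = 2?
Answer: 1369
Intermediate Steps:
v(o, Q) = -o
V = 5 (V = (-1 + 2*(-3))*0 + 5 = (-1 - 6)*0 + 5 = -7*0 + 5 = 0 + 5 = 5)
u(P) = -P
(U + u(V))**2 = (42 - 1*5)**2 = (42 - 5)**2 = 37**2 = 1369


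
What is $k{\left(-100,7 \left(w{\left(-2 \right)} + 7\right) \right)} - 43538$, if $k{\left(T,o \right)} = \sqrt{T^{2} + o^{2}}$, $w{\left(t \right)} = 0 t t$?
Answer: $-43538 + \sqrt{12401} \approx -43427.0$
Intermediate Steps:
$w{\left(t \right)} = 0$ ($w{\left(t \right)} = 0 t = 0$)
$k{\left(-100,7 \left(w{\left(-2 \right)} + 7\right) \right)} - 43538 = \sqrt{\left(-100\right)^{2} + \left(7 \left(0 + 7\right)\right)^{2}} - 43538 = \sqrt{10000 + \left(7 \cdot 7\right)^{2}} - 43538 = \sqrt{10000 + 49^{2}} - 43538 = \sqrt{10000 + 2401} - 43538 = \sqrt{12401} - 43538 = -43538 + \sqrt{12401}$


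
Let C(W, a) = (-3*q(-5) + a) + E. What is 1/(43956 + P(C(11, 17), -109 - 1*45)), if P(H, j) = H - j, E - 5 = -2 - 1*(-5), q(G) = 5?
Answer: 1/44120 ≈ 2.2665e-5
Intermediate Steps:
E = 8 (E = 5 + (-2 - 1*(-5)) = 5 + (-2 + 5) = 5 + 3 = 8)
C(W, a) = -7 + a (C(W, a) = (-3*5 + a) + 8 = (-15 + a) + 8 = -7 + a)
1/(43956 + P(C(11, 17), -109 - 1*45)) = 1/(43956 + ((-7 + 17) - (-109 - 1*45))) = 1/(43956 + (10 - (-109 - 45))) = 1/(43956 + (10 - 1*(-154))) = 1/(43956 + (10 + 154)) = 1/(43956 + 164) = 1/44120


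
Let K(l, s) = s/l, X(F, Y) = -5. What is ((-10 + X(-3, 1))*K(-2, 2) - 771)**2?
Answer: 571536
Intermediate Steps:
((-10 + X(-3, 1))*K(-2, 2) - 771)**2 = ((-10 - 5)*(2/(-2)) - 771)**2 = (-30*(-1)/2 - 771)**2 = (-15*(-1) - 771)**2 = (15 - 771)**2 = (-756)**2 = 571536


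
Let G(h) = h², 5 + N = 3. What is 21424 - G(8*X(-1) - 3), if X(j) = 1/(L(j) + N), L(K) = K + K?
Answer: 21399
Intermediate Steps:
N = -2 (N = -5 + 3 = -2)
L(K) = 2*K
X(j) = 1/(-2 + 2*j) (X(j) = 1/(2*j - 2) = 1/(-2 + 2*j))
21424 - G(8*X(-1) - 3) = 21424 - (8*(1/(2*(-1 - 1))) - 3)² = 21424 - (8*((½)/(-2)) - 3)² = 21424 - (8*((½)*(-½)) - 3)² = 21424 - (8*(-¼) - 3)² = 21424 - (-2 - 3)² = 21424 - 1*(-5)² = 21424 - 1*25 = 21424 - 25 = 21399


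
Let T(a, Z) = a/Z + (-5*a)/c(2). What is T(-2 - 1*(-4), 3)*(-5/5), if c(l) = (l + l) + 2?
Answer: 1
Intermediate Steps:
c(l) = 2 + 2*l (c(l) = 2*l + 2 = 2 + 2*l)
T(a, Z) = -5*a/6 + a/Z (T(a, Z) = a/Z + (-5*a)/(2 + 2*2) = a/Z + (-5*a)/(2 + 4) = a/Z - 5*a/6 = -5*a/6 + a/Z)
T(-2 - 1*(-4), 3)*(-5/5) = (-5*(-2 - 1*(-4))/6 + (-2 - 1*(-4))/3)*(-5/5) = (-5*(-2 + 4)/6 + (-2 + 4)*(⅓))*(-5*⅕) = (-⅚*2 + 2*(⅓))*(-1) = (-5/3 + ⅔)*(-1) = -1*(-1) = 1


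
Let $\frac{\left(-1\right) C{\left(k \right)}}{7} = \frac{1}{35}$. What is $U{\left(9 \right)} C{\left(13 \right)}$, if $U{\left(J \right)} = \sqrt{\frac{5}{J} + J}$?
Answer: $- \frac{\sqrt{86}}{15} \approx -0.61824$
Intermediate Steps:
$C{\left(k \right)} = - \frac{1}{5}$ ($C{\left(k \right)} = - \frac{7}{35} = \left(-7\right) \frac{1}{35} = - \frac{1}{5}$)
$U{\left(J \right)} = \sqrt{J + \frac{5}{J}}$
$U{\left(9 \right)} C{\left(13 \right)} = \sqrt{9 + \frac{5}{9}} \left(- \frac{1}{5}\right) = \sqrt{\frac{86}{9}} \left(- \frac{1}{5}\right) = \frac{\sqrt{86}}{3} \left(- \frac{1}{5}\right) = - \frac{\sqrt{86}}{15}$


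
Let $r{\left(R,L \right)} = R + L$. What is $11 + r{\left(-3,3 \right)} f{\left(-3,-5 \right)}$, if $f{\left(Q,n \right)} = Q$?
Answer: $11$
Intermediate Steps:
$r{\left(R,L \right)} = L + R$
$11 + r{\left(-3,3 \right)} f{\left(-3,-5 \right)} = 11 + \left(3 - 3\right) \left(-3\right) = 11 + 0 \left(-3\right) = 11 + 0 = 11$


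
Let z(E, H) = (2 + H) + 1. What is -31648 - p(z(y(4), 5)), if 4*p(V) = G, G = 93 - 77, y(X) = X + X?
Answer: -31652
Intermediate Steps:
y(X) = 2*X
z(E, H) = 3 + H
G = 16
p(V) = 4 (p(V) = (¼)*16 = 4)
-31648 - p(z(y(4), 5)) = -31648 - 1*4 = -31648 - 4 = -31652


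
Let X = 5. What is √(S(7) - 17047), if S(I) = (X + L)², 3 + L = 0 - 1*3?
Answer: 3*I*√1894 ≈ 130.56*I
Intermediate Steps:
L = -6 (L = -3 + (0 - 1*3) = -3 + (0 - 3) = -3 - 3 = -6)
S(I) = 1 (S(I) = (5 - 6)² = (-1)² = 1)
√(S(7) - 17047) = √(1 - 17047) = √(-17046) = 3*I*√1894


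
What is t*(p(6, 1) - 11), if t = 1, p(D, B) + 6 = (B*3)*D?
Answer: 1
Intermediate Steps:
p(D, B) = -6 + 3*B*D (p(D, B) = -6 + (B*3)*D = -6 + (3*B)*D = -6 + 3*B*D)
t*(p(6, 1) - 11) = 1*((-6 + 3*1*6) - 11) = 1*((-6 + 18) - 11) = 1*(12 - 11) = 1*1 = 1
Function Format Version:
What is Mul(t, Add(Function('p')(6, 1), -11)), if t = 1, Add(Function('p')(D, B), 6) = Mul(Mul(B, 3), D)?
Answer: 1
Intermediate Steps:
Function('p')(D, B) = Add(-6, Mul(3, B, D)) (Function('p')(D, B) = Add(-6, Mul(Mul(B, 3), D)) = Add(-6, Mul(Mul(3, B), D)) = Add(-6, Mul(3, B, D)))
Mul(t, Add(Function('p')(6, 1), -11)) = Mul(1, Add(Add(-6, Mul(3, 1, 6)), -11)) = Mul(1, Add(Add(-6, 18), -11)) = Mul(1, Add(12, -11)) = Mul(1, 1) = 1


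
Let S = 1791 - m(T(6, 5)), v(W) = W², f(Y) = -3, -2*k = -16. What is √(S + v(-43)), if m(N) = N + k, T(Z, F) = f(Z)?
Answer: √3635 ≈ 60.291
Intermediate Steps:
k = 8 (k = -½*(-16) = 8)
T(Z, F) = -3
m(N) = 8 + N (m(N) = N + 8 = 8 + N)
S = 1786 (S = 1791 - (8 - 3) = 1791 - 1*5 = 1791 - 5 = 1786)
√(S + v(-43)) = √(1786 + (-43)²) = √(1786 + 1849) = √3635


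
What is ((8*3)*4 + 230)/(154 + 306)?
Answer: 163/230 ≈ 0.70870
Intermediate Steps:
((8*3)*4 + 230)/(154 + 306) = (24*4 + 230)/460 = (96 + 230)*(1/460) = 326*(1/460) = 163/230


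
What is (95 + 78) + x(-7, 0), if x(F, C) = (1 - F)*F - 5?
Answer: 112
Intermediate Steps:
x(F, C) = -5 + F*(1 - F) (x(F, C) = F*(1 - F) - 5 = -5 + F*(1 - F))
(95 + 78) + x(-7, 0) = (95 + 78) + (-5 - 7 - 1*(-7)²) = 173 + (-5 - 7 - 1*49) = 173 + (-5 - 7 - 49) = 173 - 61 = 112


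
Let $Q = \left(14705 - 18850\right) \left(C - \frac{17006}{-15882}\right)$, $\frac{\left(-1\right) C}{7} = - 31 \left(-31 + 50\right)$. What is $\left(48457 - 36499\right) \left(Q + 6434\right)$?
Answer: $- \frac{540878405652136}{2647} \approx -2.0434 \cdot 10^{11}$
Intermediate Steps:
$C = 4123$ ($C = - 7 \left(- 31 \left(-31 + 50\right)\right) = - 7 \left(\left(-31\right) 19\right) = \left(-7\right) \left(-589\right) = 4123$)
$Q = - \frac{135745624670}{7941}$ ($Q = \left(14705 - 18850\right) \left(4123 - \frac{17006}{-15882}\right) = - 4145 \left(4123 - - \frac{8503}{7941}\right) = - 4145 \left(4123 + \frac{8503}{7941}\right) = \left(-4145\right) \frac{32749246}{7941} = - \frac{135745624670}{7941} \approx -1.7094 \cdot 10^{7}$)
$\left(48457 - 36499\right) \left(Q + 6434\right) = \left(48457 - 36499\right) \left(- \frac{135745624670}{7941} + 6434\right) = 11958 \left(- \frac{135694532276}{7941}\right) = - \frac{540878405652136}{2647}$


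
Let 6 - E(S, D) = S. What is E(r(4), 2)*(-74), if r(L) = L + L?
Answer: 148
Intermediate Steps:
r(L) = 2*L
E(S, D) = 6 - S
E(r(4), 2)*(-74) = (6 - 2*4)*(-74) = (6 - 1*8)*(-74) = (6 - 8)*(-74) = -2*(-74) = 148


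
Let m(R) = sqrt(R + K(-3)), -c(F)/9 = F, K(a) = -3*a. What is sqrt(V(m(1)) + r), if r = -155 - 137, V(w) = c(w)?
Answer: sqrt(-292 - 9*sqrt(10)) ≈ 17.901*I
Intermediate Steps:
c(F) = -9*F
m(R) = sqrt(9 + R) (m(R) = sqrt(R - 3*(-3)) = sqrt(R + 9) = sqrt(9 + R))
V(w) = -9*w
r = -292
sqrt(V(m(1)) + r) = sqrt(-9*sqrt(9 + 1) - 292) = sqrt(-9*sqrt(10) - 292) = sqrt(-292 - 9*sqrt(10))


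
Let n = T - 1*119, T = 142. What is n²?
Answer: 529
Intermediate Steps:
n = 23 (n = 142 - 1*119 = 142 - 119 = 23)
n² = 23² = 529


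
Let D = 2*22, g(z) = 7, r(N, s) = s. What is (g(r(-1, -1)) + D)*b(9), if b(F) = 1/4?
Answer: 51/4 ≈ 12.750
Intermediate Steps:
b(F) = 1/4
D = 44
(g(r(-1, -1)) + D)*b(9) = (7 + 44)*(1/4) = 51*(1/4) = 51/4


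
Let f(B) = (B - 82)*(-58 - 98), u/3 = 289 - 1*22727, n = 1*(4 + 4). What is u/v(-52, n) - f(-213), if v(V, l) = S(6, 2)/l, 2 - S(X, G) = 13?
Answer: 32292/11 ≈ 2935.6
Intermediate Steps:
S(X, G) = -11 (S(X, G) = 2 - 1*13 = 2 - 13 = -11)
n = 8 (n = 1*8 = 8)
u = -67314 (u = 3*(289 - 1*22727) = 3*(289 - 22727) = 3*(-22438) = -67314)
v(V, l) = -11/l
f(B) = 12792 - 156*B (f(B) = (-82 + B)*(-156) = 12792 - 156*B)
u/v(-52, n) - f(-213) = -67314/((-11/8)) - (12792 - 156*(-213)) = -67314/((-11*1/8)) - (12792 + 33228) = -67314/(-11/8) - 1*46020 = -67314*(-8/11) - 46020 = 538512/11 - 46020 = 32292/11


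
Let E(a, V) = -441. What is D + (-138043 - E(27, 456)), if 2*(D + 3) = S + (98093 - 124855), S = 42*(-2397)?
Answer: -201323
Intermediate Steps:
S = -100674
D = -63721 (D = -3 + (-100674 + (98093 - 124855))/2 = -3 + (-100674 - 26762)/2 = -3 + (1/2)*(-127436) = -3 - 63718 = -63721)
D + (-138043 - E(27, 456)) = -63721 + (-138043 - 1*(-441)) = -63721 + (-138043 + 441) = -63721 - 137602 = -201323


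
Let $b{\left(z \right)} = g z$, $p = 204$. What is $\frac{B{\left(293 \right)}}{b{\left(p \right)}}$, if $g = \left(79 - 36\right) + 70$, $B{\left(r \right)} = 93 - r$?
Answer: $- \frac{50}{5763} \approx -0.008676$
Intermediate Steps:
$g = 113$ ($g = 43 + 70 = 113$)
$b{\left(z \right)} = 113 z$
$\frac{B{\left(293 \right)}}{b{\left(p \right)}} = \frac{93 - 293}{113 \cdot 204} = \frac{93 - 293}{23052} = \left(-200\right) \frac{1}{23052} = - \frac{50}{5763}$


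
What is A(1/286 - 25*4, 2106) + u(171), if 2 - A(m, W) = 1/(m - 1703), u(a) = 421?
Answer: 218123197/515657 ≈ 423.00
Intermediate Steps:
A(m, W) = 2 - 1/(-1703 + m) (A(m, W) = 2 - 1/(m - 1703) = 2 - 1/(-1703 + m))
A(1/286 - 25*4, 2106) + u(171) = (-3407 + 2*(1/286 - 25*4))/(-1703 + (1/286 - 25*4)) + 421 = (-3407 + 2*(1/286 - 1*100))/(-1703 + (1/286 - 1*100)) + 421 = (-3407 + 2*(1/286 - 100))/(-1703 + (1/286 - 100)) + 421 = (-3407 + 2*(-28599/286))/(-1703 - 28599/286) + 421 = (-3407 - 28599/143)/(-515657/286) + 421 = -286/515657*(-515800/143) + 421 = 1031600/515657 + 421 = 218123197/515657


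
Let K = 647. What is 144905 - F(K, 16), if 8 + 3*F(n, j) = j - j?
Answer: 434723/3 ≈ 1.4491e+5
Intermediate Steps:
F(n, j) = -8/3 (F(n, j) = -8/3 + (j - j)/3 = -8/3 + (⅓)*0 = -8/3 + 0 = -8/3)
144905 - F(K, 16) = 144905 - 1*(-8/3) = 144905 + 8/3 = 434723/3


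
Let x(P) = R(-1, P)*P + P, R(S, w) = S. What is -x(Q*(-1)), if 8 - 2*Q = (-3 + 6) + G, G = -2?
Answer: 0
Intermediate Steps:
Q = 7/2 (Q = 4 - ((-3 + 6) - 2)/2 = 4 - (3 - 2)/2 = 4 - ½*1 = 4 - ½ = 7/2 ≈ 3.5000)
x(P) = 0 (x(P) = -P + P = 0)
-x(Q*(-1)) = -1*0 = 0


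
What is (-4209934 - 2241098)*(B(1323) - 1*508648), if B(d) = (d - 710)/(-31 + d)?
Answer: 55782124887846/17 ≈ 3.2813e+12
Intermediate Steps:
B(d) = (-710 + d)/(-31 + d)
(-4209934 - 2241098)*(B(1323) - 1*508648) = (-4209934 - 2241098)*((-710 + 1323)/(-31 + 1323) - 1*508648) = -6451032*(613/1292 - 508648) = -6451032*(-657172603/1292) = 55782124887846/17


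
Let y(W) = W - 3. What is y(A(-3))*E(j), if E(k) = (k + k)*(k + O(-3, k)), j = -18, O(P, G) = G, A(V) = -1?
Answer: -5184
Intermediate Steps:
y(W) = -3 + W
E(k) = 4*k**2 (E(k) = (k + k)*(k + k) = (2*k)*(2*k) = 4*k**2)
y(A(-3))*E(j) = (-3 - 1)*(4*(-18)**2) = -16*324 = -4*1296 = -5184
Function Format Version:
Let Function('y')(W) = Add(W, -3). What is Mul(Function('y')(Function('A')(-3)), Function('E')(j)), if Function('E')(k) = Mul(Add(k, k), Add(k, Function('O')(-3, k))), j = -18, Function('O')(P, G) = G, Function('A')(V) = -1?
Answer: -5184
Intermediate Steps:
Function('y')(W) = Add(-3, W)
Function('E')(k) = Mul(4, Pow(k, 2)) (Function('E')(k) = Mul(Add(k, k), Add(k, k)) = Mul(Mul(2, k), Mul(2, k)) = Mul(4, Pow(k, 2)))
Mul(Function('y')(Function('A')(-3)), Function('E')(j)) = Mul(Add(-3, -1), Mul(4, Pow(-18, 2))) = Mul(-4, Mul(4, 324)) = Mul(-4, 1296) = -5184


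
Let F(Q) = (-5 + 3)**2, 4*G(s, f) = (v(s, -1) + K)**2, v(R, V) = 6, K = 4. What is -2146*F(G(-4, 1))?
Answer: -8584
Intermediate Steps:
G(s, f) = 25 (G(s, f) = (6 + 4)**2/4 = (1/4)*10**2 = (1/4)*100 = 25)
F(Q) = 4 (F(Q) = (-2)**2 = 4)
-2146*F(G(-4, 1)) = -2146*4 = -8584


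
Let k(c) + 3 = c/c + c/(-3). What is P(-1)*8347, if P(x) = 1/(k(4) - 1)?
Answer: -25041/13 ≈ -1926.2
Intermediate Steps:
k(c) = -2 - c/3 (k(c) = -3 + (c/c + c/(-3)) = -3 + (1 + c*(-⅓)) = -3 + (1 - c/3) = -2 - c/3)
P(x) = -3/13 (P(x) = 1/((-2 - ⅓*4) - 1) = 1/((-2 - 4/3) - 1) = 1/(-10/3 - 1) = 1/(-13/3) = -3/13)
P(-1)*8347 = -3/13*8347 = -25041/13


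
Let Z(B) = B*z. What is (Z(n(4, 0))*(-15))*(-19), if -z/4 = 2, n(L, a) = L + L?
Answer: -18240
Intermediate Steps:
n(L, a) = 2*L
z = -8 (z = -4*2 = -8)
Z(B) = -8*B (Z(B) = B*(-8) = -8*B)
(Z(n(4, 0))*(-15))*(-19) = (-16*4*(-15))*(-19) = (-8*8*(-15))*(-19) = -64*(-15)*(-19) = 960*(-19) = -18240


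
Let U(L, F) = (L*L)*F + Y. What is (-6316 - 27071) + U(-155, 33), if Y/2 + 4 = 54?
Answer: 759538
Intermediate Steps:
Y = 100 (Y = -8 + 2*54 = -8 + 108 = 100)
U(L, F) = 100 + F*L² (U(L, F) = (L*L)*F + 100 = L²*F + 100 = F*L² + 100 = 100 + F*L²)
(-6316 - 27071) + U(-155, 33) = (-6316 - 27071) + (100 + 33*(-155)²) = -33387 + (100 + 33*24025) = -33387 + (100 + 792825) = -33387 + 792925 = 759538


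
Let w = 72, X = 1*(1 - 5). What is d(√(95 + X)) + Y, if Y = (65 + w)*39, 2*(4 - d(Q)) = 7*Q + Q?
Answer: 5347 - 4*√91 ≈ 5308.8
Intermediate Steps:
X = -4 (X = 1*(-4) = -4)
d(Q) = 4 - 4*Q (d(Q) = 4 - (7*Q + Q)/2 = 4 - 4*Q)
Y = 5343 (Y = (65 + 72)*39 = 137*39 = 5343)
d(√(95 + X)) + Y = (4 - 4*√(95 - 4)) + 5343 = (4 - 4*√91) + 5343 = 5347 - 4*√91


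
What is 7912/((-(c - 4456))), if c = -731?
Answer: 7912/5187 ≈ 1.5254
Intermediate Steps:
7912/((-(c - 4456))) = 7912/((-(-731 - 4456))) = 7912/((-1*(-5187))) = 7912/5187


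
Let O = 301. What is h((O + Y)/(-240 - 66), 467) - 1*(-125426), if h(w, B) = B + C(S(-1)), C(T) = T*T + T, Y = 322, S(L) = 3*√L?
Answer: 125884 + 3*I ≈ 1.2588e+5 + 3.0*I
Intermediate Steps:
C(T) = T + T² (C(T) = T² + T = T + T²)
h(w, B) = B + 3*I*(1 + 3*I) (h(w, B) = B + (3*√(-1))*(1 + 3*√(-1)) = B + (3*I)*(1 + 3*I) = B + 3*I*(1 + 3*I))
h((O + Y)/(-240 - 66), 467) - 1*(-125426) = (-9 + 467 + 3*I) - 1*(-125426) = (458 + 3*I) + 125426 = 125884 + 3*I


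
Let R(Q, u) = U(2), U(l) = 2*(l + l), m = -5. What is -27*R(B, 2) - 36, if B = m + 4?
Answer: -252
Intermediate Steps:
U(l) = 4*l (U(l) = 2*(2*l) = 4*l)
B = -1 (B = -5 + 4 = -1)
R(Q, u) = 8 (R(Q, u) = 4*2 = 8)
-27*R(B, 2) - 36 = -27*8 - 36 = -216 - 36 = -252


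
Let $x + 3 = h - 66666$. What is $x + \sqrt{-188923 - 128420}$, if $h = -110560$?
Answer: $-177229 + i \sqrt{317343} \approx -1.7723 \cdot 10^{5} + 563.33 i$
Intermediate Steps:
$x = -177229$ ($x = -3 - 177226 = -177229$)
$x + \sqrt{-188923 - 128420} = -177229 + \sqrt{-188923 - 128420} = -177229 + \sqrt{-317343} = -177229 + i \sqrt{317343}$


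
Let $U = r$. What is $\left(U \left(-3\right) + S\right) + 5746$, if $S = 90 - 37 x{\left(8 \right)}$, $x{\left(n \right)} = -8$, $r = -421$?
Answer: $7395$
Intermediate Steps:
$U = -421$
$S = 386$ ($S = 90 - -296 = 90 + 296 = 386$)
$\left(U \left(-3\right) + S\right) + 5746 = \left(\left(-421\right) \left(-3\right) + 386\right) + 5746 = \left(1263 + 386\right) + 5746 = 1649 + 5746 = 7395$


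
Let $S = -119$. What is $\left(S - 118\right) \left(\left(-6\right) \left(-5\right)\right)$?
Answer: $-7110$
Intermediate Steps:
$\left(S - 118\right) \left(\left(-6\right) \left(-5\right)\right) = \left(-119 - 118\right) \left(\left(-6\right) \left(-5\right)\right) = \left(-237\right) 30 = -7110$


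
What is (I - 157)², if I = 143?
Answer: 196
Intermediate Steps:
(I - 157)² = (143 - 157)² = (-14)² = 196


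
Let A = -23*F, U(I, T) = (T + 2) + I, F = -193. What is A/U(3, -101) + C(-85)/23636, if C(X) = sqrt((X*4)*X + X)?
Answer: -4439/96 + sqrt(28815)/23636 ≈ -46.232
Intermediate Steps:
U(I, T) = 2 + I + T (U(I, T) = (2 + T) + I = 2 + I + T)
C(X) = sqrt(X + 4*X**2) (C(X) = sqrt((4*X)*X + X) = sqrt(4*X**2 + X) = sqrt(X + 4*X**2))
A = 4439 (A = -23*(-193) = 4439)
A/U(3, -101) + C(-85)/23636 = 4439/(2 + 3 - 101) + sqrt(-85*(1 + 4*(-85)))/23636 = 4439/(-96) + sqrt(-85*(1 - 340))*(1/23636) = 4439*(-1/96) + sqrt(-85*(-339))*(1/23636) = -4439/96 + sqrt(28815)*(1/23636) = -4439/96 + sqrt(28815)/23636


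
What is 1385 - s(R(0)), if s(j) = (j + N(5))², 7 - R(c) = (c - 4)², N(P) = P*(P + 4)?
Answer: 89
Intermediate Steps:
N(P) = P*(4 + P)
R(c) = 7 - (-4 + c)² (R(c) = 7 - (c - 4)² = 7 - (-4 + c)²)
s(j) = (45 + j)² (s(j) = (j + 5*(4 + 5))² = (j + 5*9)² = (j + 45)² = (45 + j)²)
1385 - s(R(0)) = 1385 - (45 + (7 - (-4 + 0)²))² = 1385 - (45 + (7 - 1*(-4)²))² = 1385 - (45 + (7 - 1*16))² = 1385 - (45 + (7 - 16))² = 1385 - (45 - 9)² = 1385 - 1*36² = 1385 - 1*1296 = 1385 - 1296 = 89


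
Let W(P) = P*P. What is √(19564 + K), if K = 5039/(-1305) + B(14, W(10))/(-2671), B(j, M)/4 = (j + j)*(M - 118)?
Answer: √26406751457905645/1161885 ≈ 139.86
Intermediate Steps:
W(P) = P²
B(j, M) = 8*j*(-118 + M) (B(j, M) = 4*((j + j)*(M - 118)) = 4*((2*j)*(-118 + M)) = 4*(2*j*(-118 + M)) = 8*j*(-118 + M))
K = -10828289/3485655 (K = 5039/(-1305) + (8*14*(-118 + 10²))/(-2671) = 5039*(-1/1305) + (8*14*(-118 + 100))*(-1/2671) = -5039/1305 + (8*14*(-18))*(-1/2671) = -5039/1305 - 2016*(-1/2671) = -5039/1305 + 2016/2671 = -10828289/3485655 ≈ -3.1065)
√(19564 + K) = √(19564 - 10828289/3485655) = √(68182526131/3485655) = √26406751457905645/1161885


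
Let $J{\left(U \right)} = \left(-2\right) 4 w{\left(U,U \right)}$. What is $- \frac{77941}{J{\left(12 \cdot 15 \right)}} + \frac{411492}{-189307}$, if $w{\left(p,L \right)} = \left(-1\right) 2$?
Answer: $- \frac{14761360759}{3028912} \approx -4873.5$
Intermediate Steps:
$w{\left(p,L \right)} = -2$
$J{\left(U \right)} = 16$ ($J{\left(U \right)} = \left(-2\right) 4 \left(-2\right) = \left(-8\right) \left(-2\right) = 16$)
$- \frac{77941}{J{\left(12 \cdot 15 \right)}} + \frac{411492}{-189307} = - \frac{77941}{16} + \frac{411492}{-189307} = \left(-77941\right) \frac{1}{16} + 411492 \left(- \frac{1}{189307}\right) = - \frac{77941}{16} - \frac{411492}{189307} = - \frac{14761360759}{3028912}$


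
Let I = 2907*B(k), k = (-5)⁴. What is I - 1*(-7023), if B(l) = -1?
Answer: 4116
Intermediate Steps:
k = 625
I = -2907 (I = 2907*(-1) = -2907)
I - 1*(-7023) = -2907 - 1*(-7023) = -2907 + 7023 = 4116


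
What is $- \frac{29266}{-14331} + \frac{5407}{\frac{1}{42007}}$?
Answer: $\frac{3255026557285}{14331} \approx 2.2713 \cdot 10^{8}$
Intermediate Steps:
$- \frac{29266}{-14331} + \frac{5407}{\frac{1}{42007}} = \left(-29266\right) \left(- \frac{1}{14331}\right) + 5407 \frac{1}{\frac{1}{42007}} = \frac{29266}{14331} + 5407 \cdot 42007 = \frac{29266}{14331} + 227131849 = \frac{3255026557285}{14331}$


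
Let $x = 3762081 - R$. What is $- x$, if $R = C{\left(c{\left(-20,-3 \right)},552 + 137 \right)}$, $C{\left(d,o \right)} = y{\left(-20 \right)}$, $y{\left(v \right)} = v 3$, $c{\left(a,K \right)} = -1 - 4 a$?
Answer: $-3762141$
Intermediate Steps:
$y{\left(v \right)} = 3 v$
$C{\left(d,o \right)} = -60$ ($C{\left(d,o \right)} = 3 \left(-20\right) = -60$)
$R = -60$
$x = 3762141$ ($x = 3762081 - -60 = 3762081 + 60 = 3762141$)
$- x = \left(-1\right) 3762141 = -3762141$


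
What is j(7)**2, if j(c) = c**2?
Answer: 2401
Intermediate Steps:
j(7)**2 = (7**2)**2 = 49**2 = 2401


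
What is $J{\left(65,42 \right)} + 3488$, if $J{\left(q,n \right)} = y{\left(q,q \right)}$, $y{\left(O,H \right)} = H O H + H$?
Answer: $278178$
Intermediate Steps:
$y{\left(O,H \right)} = H + O H^{2}$ ($y{\left(O,H \right)} = O H^{2} + H = H + O H^{2}$)
$J{\left(q,n \right)} = q \left(1 + q^{2}\right)$ ($J{\left(q,n \right)} = q \left(1 + q q\right) = q \left(1 + q^{2}\right)$)
$J{\left(65,42 \right)} + 3488 = \left(65 + 65^{3}\right) + 3488 = \left(65 + 274625\right) + 3488 = 274690 + 3488 = 278178$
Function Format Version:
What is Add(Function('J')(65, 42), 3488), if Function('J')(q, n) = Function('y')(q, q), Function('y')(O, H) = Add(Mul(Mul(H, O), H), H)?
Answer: 278178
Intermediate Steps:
Function('y')(O, H) = Add(H, Mul(O, Pow(H, 2))) (Function('y')(O, H) = Add(Mul(O, Pow(H, 2)), H) = Add(H, Mul(O, Pow(H, 2))))
Function('J')(q, n) = Mul(q, Add(1, Pow(q, 2))) (Function('J')(q, n) = Mul(q, Add(1, Mul(q, q))) = Mul(q, Add(1, Pow(q, 2))))
Add(Function('J')(65, 42), 3488) = Add(Add(65, Pow(65, 3)), 3488) = Add(Add(65, 274625), 3488) = Add(274690, 3488) = 278178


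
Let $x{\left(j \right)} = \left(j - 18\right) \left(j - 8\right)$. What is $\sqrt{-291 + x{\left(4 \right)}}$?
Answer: $i \sqrt{235} \approx 15.33 i$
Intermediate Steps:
$x{\left(j \right)} = \left(-18 + j\right) \left(-8 + j\right)$
$\sqrt{-291 + x{\left(4 \right)}} = \sqrt{-291 + \left(144 + 4^{2} - 104\right)} = \sqrt{-291 + \left(144 + 16 - 104\right)} = \sqrt{-291 + 56} = \sqrt{-235} = i \sqrt{235}$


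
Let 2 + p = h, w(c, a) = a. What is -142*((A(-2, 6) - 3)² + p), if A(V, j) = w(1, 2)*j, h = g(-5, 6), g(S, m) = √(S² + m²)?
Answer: -11218 - 142*√61 ≈ -12327.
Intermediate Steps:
h = √61 (h = √((-5)² + 6²) = √(25 + 36) = √61 ≈ 7.8102)
p = -2 + √61 ≈ 5.8102
A(V, j) = 2*j
-142*((A(-2, 6) - 3)² + p) = -142*((2*6 - 3)² + (-2 + √61)) = -142*((12 - 3)² + (-2 + √61)) = -142*(9² + (-2 + √61)) = -142*(81 + (-2 + √61)) = -142*(79 + √61) = -11218 - 142*√61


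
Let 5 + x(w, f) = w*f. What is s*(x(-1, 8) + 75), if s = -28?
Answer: -1736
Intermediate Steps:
x(w, f) = -5 + f*w (x(w, f) = -5 + w*f = -5 + f*w)
s*(x(-1, 8) + 75) = -28*((-5 + 8*(-1)) + 75) = -28*((-5 - 8) + 75) = -28*(-13 + 75) = -28*62 = -1736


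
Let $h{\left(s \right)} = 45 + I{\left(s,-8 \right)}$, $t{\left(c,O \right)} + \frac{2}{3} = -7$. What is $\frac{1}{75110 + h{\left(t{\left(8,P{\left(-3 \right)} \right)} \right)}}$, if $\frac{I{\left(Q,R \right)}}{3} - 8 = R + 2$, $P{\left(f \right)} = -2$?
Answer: $\frac{1}{75161} \approx 1.3305 \cdot 10^{-5}$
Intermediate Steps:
$I{\left(Q,R \right)} = 30 + 3 R$ ($I{\left(Q,R \right)} = 24 + 3 \left(R + 2\right) = 24 + 3 \left(2 + R\right) = 24 + \left(6 + 3 R\right) = 30 + 3 R$)
$t{\left(c,O \right)} = - \frac{23}{3}$ ($t{\left(c,O \right)} = - \frac{2}{3} - 7 = - \frac{23}{3}$)
$h{\left(s \right)} = 51$ ($h{\left(s \right)} = 45 + \left(30 + 3 \left(-8\right)\right) = 45 + \left(30 - 24\right) = 45 + 6 = 51$)
$\frac{1}{75110 + h{\left(t{\left(8,P{\left(-3 \right)} \right)} \right)}} = \frac{1}{75110 + 51} = \frac{1}{75161}$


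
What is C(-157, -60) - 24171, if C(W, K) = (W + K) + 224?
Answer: -24164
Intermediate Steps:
C(W, K) = 224 + K + W (C(W, K) = (K + W) + 224 = 224 + K + W)
C(-157, -60) - 24171 = (224 - 60 - 157) - 24171 = 7 - 24171 = -24164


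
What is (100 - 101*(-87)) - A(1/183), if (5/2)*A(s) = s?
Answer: 8131603/915 ≈ 8887.0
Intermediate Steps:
A(s) = 2*s/5
(100 - 101*(-87)) - A(1/183) = (100 - 101*(-87)) - 2/(5*183) = (100 + 8787) - 2/(5*183) = 8887 - 1*2/915 = 8887 - 2/915 = 8131603/915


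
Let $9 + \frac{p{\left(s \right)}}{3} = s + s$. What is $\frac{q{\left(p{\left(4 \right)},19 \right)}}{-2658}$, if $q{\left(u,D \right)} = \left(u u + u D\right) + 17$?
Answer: $\frac{31}{2658} \approx 0.011663$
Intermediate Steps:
$p{\left(s \right)} = -27 + 6 s$ ($p{\left(s \right)} = -27 + 3 \left(s + s\right) = -27 + 3 \cdot 2 s = -27 + 6 s$)
$q{\left(u,D \right)} = 17 + u^{2} + D u$ ($q{\left(u,D \right)} = \left(u^{2} + D u\right) + 17 = 17 + u^{2} + D u$)
$\frac{q{\left(p{\left(4 \right)},19 \right)}}{-2658} = \frac{17 + \left(-27 + 6 \cdot 4\right)^{2} + 19 \left(-27 + 6 \cdot 4\right)}{-2658} = \left(17 + \left(-27 + 24\right)^{2} + 19 \left(-27 + 24\right)\right) \left(- \frac{1}{2658}\right) = \left(17 + \left(-3\right)^{2} + 19 \left(-3\right)\right) \left(- \frac{1}{2658}\right) = \left(17 + 9 - 57\right) \left(- \frac{1}{2658}\right) = \left(-31\right) \left(- \frac{1}{2658}\right) = \frac{31}{2658}$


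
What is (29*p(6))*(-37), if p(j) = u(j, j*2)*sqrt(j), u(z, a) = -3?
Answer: 3219*sqrt(6) ≈ 7884.9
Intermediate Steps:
p(j) = -3*sqrt(j)
(29*p(6))*(-37) = (29*(-3*sqrt(6)))*(-37) = -87*sqrt(6)*(-37) = 3219*sqrt(6)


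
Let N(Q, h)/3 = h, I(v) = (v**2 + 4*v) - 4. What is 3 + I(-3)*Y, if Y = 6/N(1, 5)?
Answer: 1/5 ≈ 0.20000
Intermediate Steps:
I(v) = -4 + v**2 + 4*v
N(Q, h) = 3*h
Y = 2/5 (Y = 6/((3*5)) = 6/15 = 6*(1/15) = 2/5 ≈ 0.40000)
3 + I(-3)*Y = 3 + (-4 + (-3)**2 + 4*(-3))*(2/5) = 3 + (-4 + 9 - 12)*(2/5) = 3 - 7*2/5 = 3 - 14/5 = 1/5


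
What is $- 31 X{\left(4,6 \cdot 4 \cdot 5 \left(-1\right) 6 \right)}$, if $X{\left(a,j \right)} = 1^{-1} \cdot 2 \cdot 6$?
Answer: $-372$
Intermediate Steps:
$X{\left(a,j \right)} = 12$ ($X{\left(a,j \right)} = 1 \cdot 2 \cdot 6 = 2 \cdot 6 = 12$)
$- 31 X{\left(4,6 \cdot 4 \cdot 5 \left(-1\right) 6 \right)} = \left(-31\right) 12 = -372$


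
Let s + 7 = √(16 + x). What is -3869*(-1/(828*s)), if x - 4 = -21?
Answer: -27083/41400 - 3869*I/41400 ≈ -0.65418 - 0.093454*I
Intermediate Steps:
x = -17 (x = 4 - 21 = -17)
s = -7 + I (s = -7 + √(16 - 17) = -7 + √(-1) = -7 + I ≈ -7.0 + 1.0*I)
-3869*(-1/(828*s)) = -(27083/41400 + 3869*I/41400) = -3869*(5796 + 828*I)/34279200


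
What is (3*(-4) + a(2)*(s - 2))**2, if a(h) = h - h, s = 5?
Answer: 144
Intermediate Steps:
a(h) = 0
(3*(-4) + a(2)*(s - 2))**2 = (3*(-4) + 0*(5 - 2))**2 = (-12 + 0*3)**2 = (-12 + 0)**2 = (-12)**2 = 144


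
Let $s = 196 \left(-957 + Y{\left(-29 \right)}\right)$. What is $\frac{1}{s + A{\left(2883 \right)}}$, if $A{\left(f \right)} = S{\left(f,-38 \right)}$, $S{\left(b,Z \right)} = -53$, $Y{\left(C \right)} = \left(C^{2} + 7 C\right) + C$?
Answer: $- \frac{1}{68261} \approx -1.465 \cdot 10^{-5}$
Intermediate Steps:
$Y{\left(C \right)} = C^{2} + 8 C$
$s = -68208$ ($s = 196 \left(-957 - 29 \left(8 - 29\right)\right) = 196 \left(-957 - -609\right) = 196 \left(-957 + 609\right) = 196 \left(-348\right) = -68208$)
$A{\left(f \right)} = -53$
$\frac{1}{s + A{\left(2883 \right)}} = \frac{1}{-68208 - 53} = \frac{1}{-68261} = - \frac{1}{68261}$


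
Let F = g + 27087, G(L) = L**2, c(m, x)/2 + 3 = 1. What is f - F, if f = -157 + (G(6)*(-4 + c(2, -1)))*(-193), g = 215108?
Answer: -186768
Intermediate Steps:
c(m, x) = -4 (c(m, x) = -6 + 2*1 = -6 + 2 = -4)
f = 55427 (f = -157 + (6**2*(-4 - 4))*(-193) = -157 + (36*(-8))*(-193) = -157 - 288*(-193) = -157 + 55584 = 55427)
F = 242195 (F = 215108 + 27087 = 242195)
f - F = 55427 - 1*242195 = 55427 - 242195 = -186768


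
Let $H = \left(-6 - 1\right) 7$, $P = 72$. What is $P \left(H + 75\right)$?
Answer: $1872$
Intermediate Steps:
$H = -49$ ($H = \left(-7\right) 7 = -49$)
$P \left(H + 75\right) = 72 \left(-49 + 75\right) = 72 \cdot 26 = 1872$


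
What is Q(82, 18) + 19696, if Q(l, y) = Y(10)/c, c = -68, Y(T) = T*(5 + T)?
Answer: 669589/34 ≈ 19694.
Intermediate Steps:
Q(l, y) = -75/34 (Q(l, y) = (10*(5 + 10))/(-68) = (10*15)*(-1/68) = 150*(-1/68) = -75/34)
Q(82, 18) + 19696 = -75/34 + 19696 = 669589/34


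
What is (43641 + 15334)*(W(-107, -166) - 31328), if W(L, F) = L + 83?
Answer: -1848984200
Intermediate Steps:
W(L, F) = 83 + L
(43641 + 15334)*(W(-107, -166) - 31328) = (43641 + 15334)*((83 - 107) - 31328) = 58975*(-24 - 31328) = 58975*(-31352) = -1848984200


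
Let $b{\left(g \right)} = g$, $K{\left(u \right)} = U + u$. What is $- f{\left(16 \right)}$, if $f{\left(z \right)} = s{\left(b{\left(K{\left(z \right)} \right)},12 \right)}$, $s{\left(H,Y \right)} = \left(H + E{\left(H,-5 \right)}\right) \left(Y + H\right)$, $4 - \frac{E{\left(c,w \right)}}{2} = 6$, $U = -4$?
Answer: $-192$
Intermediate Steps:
$E{\left(c,w \right)} = -4$ ($E{\left(c,w \right)} = 8 - 12 = -4$)
$K{\left(u \right)} = -4 + u$
$s{\left(H,Y \right)} = \left(-4 + H\right) \left(H + Y\right)$ ($s{\left(H,Y \right)} = \left(H - 4\right) \left(Y + H\right) = \left(-4 + H\right) \left(H + Y\right)$)
$f{\left(z \right)} = -80 + \left(-4 + z\right)^{2} + 8 z$ ($f{\left(z \right)} = \left(-4 + z\right)^{2} - 4 \left(-4 + z\right) - 48 + \left(-4 + z\right) 12 = \left(-4 + z\right)^{2} - \left(-16 + 4 z\right) - 48 + \left(-48 + 12 z\right) = -80 + \left(-4 + z\right)^{2} + 8 z$)
$- f{\left(16 \right)} = - (-64 + 16^{2}) = - (-64 + 256) = \left(-1\right) 192 = -192$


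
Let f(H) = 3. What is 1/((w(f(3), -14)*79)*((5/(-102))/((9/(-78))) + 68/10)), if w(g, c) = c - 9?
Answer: -765/10042559 ≈ -7.6176e-5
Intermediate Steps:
w(g, c) = -9 + c
1/((w(f(3), -14)*79)*((5/(-102))/((9/(-78))) + 68/10)) = 1/(((-9 - 14)*79)*((5/(-102))/((9/(-78))) + 68/10)) = 1/((-23*79)*((5*(-1/102))/((9*(-1/78))) + 68*(1/10))) = 1/(-1817*(-5/(102*(-3/26)) + 34/5)) = 1/(-1817*(-5/102*(-26/3) + 34/5)) = 1/(-1817*(65/153 + 34/5)) = 1/(-1817*5527/765) = 1/(-10042559/765) = -765/10042559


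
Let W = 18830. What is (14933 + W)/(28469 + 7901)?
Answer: 33763/36370 ≈ 0.92832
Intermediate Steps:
(14933 + W)/(28469 + 7901) = (14933 + 18830)/(28469 + 7901) = 33763/36370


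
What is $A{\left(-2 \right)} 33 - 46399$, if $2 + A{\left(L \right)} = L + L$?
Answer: $-46597$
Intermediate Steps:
$A{\left(L \right)} = -2 + 2 L$ ($A{\left(L \right)} = -2 + \left(L + L\right) = -2 + 2 L$)
$A{\left(-2 \right)} 33 - 46399 = \left(-2 + 2 \left(-2\right)\right) 33 - 46399 = \left(-2 - 4\right) 33 - 46399 = \left(-6\right) 33 - 46399 = -198 - 46399 = -46597$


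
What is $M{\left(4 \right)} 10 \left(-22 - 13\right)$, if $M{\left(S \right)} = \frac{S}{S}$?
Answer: $-350$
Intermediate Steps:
$M{\left(S \right)} = 1$
$M{\left(4 \right)} 10 \left(-22 - 13\right) = 1 \cdot 10 \left(-22 - 13\right) = 10 \left(-22 - 13\right) = 10 \left(-35\right) = -350$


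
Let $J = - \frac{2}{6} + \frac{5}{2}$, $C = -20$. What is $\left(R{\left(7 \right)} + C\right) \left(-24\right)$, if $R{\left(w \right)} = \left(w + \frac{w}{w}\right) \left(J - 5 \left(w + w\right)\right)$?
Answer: $13504$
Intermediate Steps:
$J = \frac{13}{6}$ ($J = \left(-2\right) \frac{1}{6} + 5 \cdot \frac{1}{2} = - \frac{1}{3} + \frac{5}{2} = \frac{13}{6} \approx 2.1667$)
$R{\left(w \right)} = \left(1 + w\right) \left(\frac{13}{6} - 10 w\right)$ ($R{\left(w \right)} = \left(w + \frac{w}{w}\right) \left(\frac{13}{6} - 5 \left(w + w\right)\right) = \left(w + 1\right) \left(\frac{13}{6} - 5 \cdot 2 w\right) = \left(1 + w\right) \left(\frac{13}{6} - 10 w\right)$)
$\left(R{\left(7 \right)} + C\right) \left(-24\right) = \left(\left(\frac{13}{6} - 10 \cdot 7^{2} - \frac{329}{6}\right) - 20\right) \left(-24\right) = \left(\left(\frac{13}{6} - 490 - \frac{329}{6}\right) - 20\right) \left(-24\right) = \left(- \frac{1628}{3} - 20\right) \left(-24\right) = \left(- \frac{1688}{3}\right) \left(-24\right) = 13504$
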